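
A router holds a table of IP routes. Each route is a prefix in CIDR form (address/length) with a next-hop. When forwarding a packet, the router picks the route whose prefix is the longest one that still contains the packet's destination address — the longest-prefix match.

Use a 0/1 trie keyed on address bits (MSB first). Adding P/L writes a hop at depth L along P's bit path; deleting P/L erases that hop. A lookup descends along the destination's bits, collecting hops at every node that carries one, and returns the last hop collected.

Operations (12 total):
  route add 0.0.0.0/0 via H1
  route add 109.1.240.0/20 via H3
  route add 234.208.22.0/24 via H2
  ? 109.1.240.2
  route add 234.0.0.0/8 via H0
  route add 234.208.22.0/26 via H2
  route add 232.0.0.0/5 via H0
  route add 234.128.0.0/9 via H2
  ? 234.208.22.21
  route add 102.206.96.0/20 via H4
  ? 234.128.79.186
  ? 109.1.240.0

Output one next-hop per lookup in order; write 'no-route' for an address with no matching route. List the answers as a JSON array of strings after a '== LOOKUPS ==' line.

Trace:
  + 0.0.0.0/0 (H1) depth=0
  + 109.1.240.0/20 (H3) depth=20
  + 234.208.22.0/24 (H2) depth=24
  Q 109.1.240.2: descend 01101101000000011111 ; hops seen [H1,H3] ; pick H3
  + 234.0.0.0/8 (H0) depth=8
  + 234.208.22.0/26 (H2) depth=26
  + 232.0.0.0/5 (H0) depth=5
  + 234.128.0.0/9 (H2) depth=9
  Q 234.208.22.21: descend 11101010110100000001011000 ; hops seen [H1,H0,H0,H2,H2,H2] ; pick H2
  + 102.206.96.0/20 (H4) depth=20
  Q 234.128.79.186: descend 111010101 ; hops seen [H1,H0,H0,H2] ; pick H2
  Q 109.1.240.0: descend 01101101000000011111 ; hops seen [H1,H3] ; pick H3

== LOOKUPS ==
["H3","H2","H2","H3"]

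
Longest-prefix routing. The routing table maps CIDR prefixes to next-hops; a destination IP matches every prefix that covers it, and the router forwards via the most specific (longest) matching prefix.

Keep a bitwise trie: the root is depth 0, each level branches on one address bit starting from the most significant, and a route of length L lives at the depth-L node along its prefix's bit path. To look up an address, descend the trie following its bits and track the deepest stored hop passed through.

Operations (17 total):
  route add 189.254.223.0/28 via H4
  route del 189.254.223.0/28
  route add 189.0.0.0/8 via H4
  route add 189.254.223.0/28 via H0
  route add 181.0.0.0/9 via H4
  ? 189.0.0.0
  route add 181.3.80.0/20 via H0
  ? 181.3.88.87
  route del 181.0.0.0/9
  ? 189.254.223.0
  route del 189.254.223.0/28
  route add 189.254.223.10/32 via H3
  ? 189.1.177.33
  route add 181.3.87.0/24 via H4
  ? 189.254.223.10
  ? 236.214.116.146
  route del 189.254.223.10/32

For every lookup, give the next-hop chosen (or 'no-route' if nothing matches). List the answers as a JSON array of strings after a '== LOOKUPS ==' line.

Trace:
  + 189.254.223.0/28 (H4) depth=28
  - 189.254.223.0/28 clear@28
  + 189.0.0.0/8 (H4) depth=8
  + 189.254.223.0/28 (H0) depth=28
  + 181.0.0.0/9 (H4) depth=9
  Q 189.0.0.0: descend 10111101 ; hops seen [H4] ; pick H4
  + 181.3.80.0/20 (H0) depth=20
  Q 181.3.88.87: descend 10110101000000110101 ; hops seen [H4,H0] ; pick H0
  - 181.0.0.0/9 clear@9
  Q 189.254.223.0: descend 1011110111111110110111110000 ; hops seen [H4,H0] ; pick H0
  - 189.254.223.0/28 clear@28
  + 189.254.223.10/32 (H3) depth=32
  Q 189.1.177.33: descend 10111101 ; hops seen [H4] ; pick H4
  + 181.3.87.0/24 (H4) depth=24
  Q 189.254.223.10: descend 10111101111111101101111100001010 ; hops seen [H4,H3] ; pick H3
  Q 236.214.116.146: descend 1 ; hops seen [∅] ; pick no-route
  - 189.254.223.10/32 clear@32

== LOOKUPS ==
["H4","H0","H0","H4","H3","no-route"]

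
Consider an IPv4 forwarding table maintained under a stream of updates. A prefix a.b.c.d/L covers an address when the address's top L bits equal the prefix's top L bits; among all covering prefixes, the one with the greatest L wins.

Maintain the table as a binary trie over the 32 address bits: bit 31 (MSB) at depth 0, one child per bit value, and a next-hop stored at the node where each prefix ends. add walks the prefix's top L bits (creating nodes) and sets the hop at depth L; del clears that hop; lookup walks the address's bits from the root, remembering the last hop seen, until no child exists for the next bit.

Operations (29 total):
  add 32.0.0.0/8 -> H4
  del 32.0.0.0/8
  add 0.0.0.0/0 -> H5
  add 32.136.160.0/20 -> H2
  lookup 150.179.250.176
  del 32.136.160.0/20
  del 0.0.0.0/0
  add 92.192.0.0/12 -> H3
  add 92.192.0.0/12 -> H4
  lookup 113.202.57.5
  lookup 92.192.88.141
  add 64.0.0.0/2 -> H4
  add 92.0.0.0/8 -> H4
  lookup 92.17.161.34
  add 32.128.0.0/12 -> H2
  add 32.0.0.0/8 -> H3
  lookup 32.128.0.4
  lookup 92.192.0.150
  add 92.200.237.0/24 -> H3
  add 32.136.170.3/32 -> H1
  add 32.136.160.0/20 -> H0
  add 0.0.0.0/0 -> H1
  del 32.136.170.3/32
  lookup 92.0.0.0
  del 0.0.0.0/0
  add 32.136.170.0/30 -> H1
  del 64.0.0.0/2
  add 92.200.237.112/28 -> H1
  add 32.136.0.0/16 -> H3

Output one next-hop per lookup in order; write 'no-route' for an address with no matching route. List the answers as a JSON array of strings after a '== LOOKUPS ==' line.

Apply in order:
  + 32.0.0.0/8 (H4) depth=8
  del 32.0.0.0/8 (clear depth 8)
  + 0.0.0.0/0 (H5) depth=0
  + 32.136.160.0/20 (H2) depth=20
  Q 150.179.250.176: descend ε ; hops seen [H5] ; pick H5
  del 32.136.160.0/20 (clear depth 20)
  del 0.0.0.0/0 (clear depth 0)
  + 92.192.0.0/12 (H3) depth=12
  + 92.192.0.0/12 (H4) depth=12
  Q 113.202.57.5: descend 01 ; hops seen [∅] ; pick no-route
  Q 92.192.88.141: descend 010111001100 ; hops seen [H4] ; pick H4
  + 64.0.0.0/2 (H4) depth=2
  + 92.0.0.0/8 (H4) depth=8
  Q 92.17.161.34: descend 01011100 ; hops seen [H4,H4] ; pick H4
  + 32.128.0.0/12 (H2) depth=12
  + 32.0.0.0/8 (H3) depth=8
  Q 32.128.0.4: descend 001000001000 ; hops seen [H3,H2] ; pick H2
  Q 92.192.0.150: descend 010111001100 ; hops seen [H4,H4,H4] ; pick H4
  + 92.200.237.0/24 (H3) depth=24
  + 32.136.170.3/32 (H1) depth=32
  + 32.136.160.0/20 (H0) depth=20
  + 0.0.0.0/0 (H1) depth=0
  del 32.136.170.3/32 (clear depth 32)
  Q 92.0.0.0: descend 01011100 ; hops seen [H1,H4,H4] ; pick H4
  del 0.0.0.0/0 (clear depth 0)
  + 32.136.170.0/30 (H1) depth=30
  del 64.0.0.0/2 (clear depth 2)
  + 92.200.237.112/28 (H1) depth=28
  + 32.136.0.0/16 (H3) depth=16

== LOOKUPS ==
["H5","no-route","H4","H4","H2","H4","H4"]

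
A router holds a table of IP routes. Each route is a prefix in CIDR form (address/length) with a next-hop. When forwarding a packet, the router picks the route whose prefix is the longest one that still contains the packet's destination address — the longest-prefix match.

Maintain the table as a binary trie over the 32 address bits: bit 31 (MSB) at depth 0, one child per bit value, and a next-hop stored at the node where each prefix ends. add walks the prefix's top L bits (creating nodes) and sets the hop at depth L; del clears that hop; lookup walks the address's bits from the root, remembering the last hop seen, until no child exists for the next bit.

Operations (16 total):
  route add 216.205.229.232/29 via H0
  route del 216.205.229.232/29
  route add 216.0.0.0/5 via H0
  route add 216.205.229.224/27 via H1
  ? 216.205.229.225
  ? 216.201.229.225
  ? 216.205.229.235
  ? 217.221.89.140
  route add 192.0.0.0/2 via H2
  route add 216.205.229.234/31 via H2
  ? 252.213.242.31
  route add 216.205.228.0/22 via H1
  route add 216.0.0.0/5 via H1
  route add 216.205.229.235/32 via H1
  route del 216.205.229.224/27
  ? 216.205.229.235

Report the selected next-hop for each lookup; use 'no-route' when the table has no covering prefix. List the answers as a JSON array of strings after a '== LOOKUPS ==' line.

Trace:
  add 216.205.229.232/29 -> H0 at depth 29
  del 216.205.229.232/29 (clear depth 29)
  add 216.0.0.0/5 -> H0 at depth 5
  add 216.205.229.224/27 -> H1 at depth 27
  lookup 216.205.229.225: bits 1101100011001101111001011110 walk d0:-→d1:-→d2:-→d3:-→d4:-→d5:H0→d6:-→d7:-→d8:-→d9:-→d10:-→d11:-→d12:-→d13:-→d14:-→d15:-→d16:-→d17:-→d18:-→d19:-→d20:-→d21:-→d22:-→d23:-→d24:-→d25:-→d26:-→d27:H1→d28:- -> H1
  lookup 216.201.229.225: bits 1101100011001 walk d0:-→d1:-→d2:-→d3:-→d4:-→d5:H0→d6:-→d7:-→d8:-→d9:-→d10:-→d11:-→d12:-→d13:- -> H0
  lookup 216.205.229.235: bits 11011000110011011110010111101 walk d0:-→d1:-→d2:-→d3:-→d4:-→d5:H0→d6:-→d7:-→d8:-→d9:-→d10:-→d11:-→d12:-→d13:-→d14:-→d15:-→d16:-→d17:-→d18:-→d19:-→d20:-→d21:-→d22:-→d23:-→d24:-→d25:-→d26:-→d27:H1→d28:-→d29:- -> H1
  lookup 217.221.89.140: bits 1101100 walk d0:-→d1:-→d2:-→d3:-→d4:-→d5:H0→d6:-→d7:- -> H0
  add 192.0.0.0/2 -> H2 at depth 2
  add 216.205.229.234/31 -> H2 at depth 31
  lookup 252.213.242.31: bits 11 walk d0:-→d1:-→d2:H2 -> H2
  add 216.205.228.0/22 -> H1 at depth 22
  add 216.0.0.0/5 -> H1 at depth 5
  add 216.205.229.235/32 -> H1 at depth 32
  del 216.205.229.224/27 (clear depth 27)
  lookup 216.205.229.235: bits 11011000110011011110010111101011 walk d0:-→d1:-→d2:H2→d3:-→d4:-→d5:H1→d6:-→d7:-→d8:-→d9:-→d10:-→d11:-→d12:-→d13:-→d14:-→d15:-→d16:-→d17:-→d18:-→d19:-→d20:-→d21:-→d22:H1→d23:-→d24:-→d25:-→d26:-→d27:-→d28:-→d29:-→d30:-→d31:H2→d32:H1 -> H1

== LOOKUPS ==
["H1","H0","H1","H0","H2","H1"]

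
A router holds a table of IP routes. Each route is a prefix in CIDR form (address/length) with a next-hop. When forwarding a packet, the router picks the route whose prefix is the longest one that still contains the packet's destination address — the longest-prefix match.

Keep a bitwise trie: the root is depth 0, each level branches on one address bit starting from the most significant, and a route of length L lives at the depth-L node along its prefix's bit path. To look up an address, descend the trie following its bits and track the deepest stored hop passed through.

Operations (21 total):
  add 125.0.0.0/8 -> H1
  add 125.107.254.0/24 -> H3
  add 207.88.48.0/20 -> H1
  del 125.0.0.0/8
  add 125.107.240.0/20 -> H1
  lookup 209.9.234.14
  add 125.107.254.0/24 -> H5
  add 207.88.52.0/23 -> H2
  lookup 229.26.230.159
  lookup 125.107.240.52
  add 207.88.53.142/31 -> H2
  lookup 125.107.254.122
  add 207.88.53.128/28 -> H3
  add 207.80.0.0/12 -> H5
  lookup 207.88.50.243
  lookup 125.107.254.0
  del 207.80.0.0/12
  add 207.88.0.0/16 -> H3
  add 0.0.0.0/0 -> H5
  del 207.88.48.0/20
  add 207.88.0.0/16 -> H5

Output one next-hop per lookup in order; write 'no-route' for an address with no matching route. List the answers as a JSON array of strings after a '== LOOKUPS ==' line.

Process each operation:
  + 125.0.0.0/8 (H1) depth=8
  + 125.107.254.0/24 (H3) depth=24
  + 207.88.48.0/20 (H1) depth=20
  del 125.0.0.0/8 (clear depth 8)
  + 125.107.240.0/20 (H1) depth=20
  lookup 209.9.234.14: bits 110 walk d0:-→d1:-→d2:-→d3:- -> no-route
  + 125.107.254.0/24 (H5) depth=24
  + 207.88.52.0/23 (H2) depth=23
  lookup 229.26.230.159: bits 11 walk d0:-→d1:-→d2:- -> no-route
  lookup 125.107.240.52: bits 01111101011010111111 walk d0:-→d1:-→d2:-→d3:-→d4:-→d5:-→d6:-→d7:-→d8:-→d9:-→d10:-→d11:-→d12:-→d13:-→d14:-→d15:-→d16:-→d17:-→d18:-→d19:-→d20:H1 -> H1
  + 207.88.53.142/31 (H2) depth=31
  lookup 125.107.254.122: bits 011111010110101111111110 walk d0:-→d1:-→d2:-→d3:-→d4:-→d5:-→d6:-→d7:-→d8:-→d9:-→d10:-→d11:-→d12:-→d13:-→d14:-→d15:-→d16:-→d17:-→d18:-→d19:-→d20:H1→d21:-→d22:-→d23:-→d24:H5 -> H5
  + 207.88.53.128/28 (H3) depth=28
  + 207.80.0.0/12 (H5) depth=12
  lookup 207.88.50.243: bits 110011110101100000110 walk d0:-→d1:-→d2:-→d3:-→d4:-→d5:-→d6:-→d7:-→d8:-→d9:-→d10:-→d11:-→d12:H5→d13:-→d14:-→d15:-→d16:-→d17:-→d18:-→d19:-→d20:H1→d21:- -> H1
  lookup 125.107.254.0: bits 011111010110101111111110 walk d0:-→d1:-→d2:-→d3:-→d4:-→d5:-→d6:-→d7:-→d8:-→d9:-→d10:-→d11:-→d12:-→d13:-→d14:-→d15:-→d16:-→d17:-→d18:-→d19:-→d20:H1→d21:-→d22:-→d23:-→d24:H5 -> H5
  del 207.80.0.0/12 (clear depth 12)
  + 207.88.0.0/16 (H3) depth=16
  + 0.0.0.0/0 (H5) depth=0
  del 207.88.48.0/20 (clear depth 20)
  + 207.88.0.0/16 (H5) depth=16

== LOOKUPS ==
["no-route","no-route","H1","H5","H1","H5"]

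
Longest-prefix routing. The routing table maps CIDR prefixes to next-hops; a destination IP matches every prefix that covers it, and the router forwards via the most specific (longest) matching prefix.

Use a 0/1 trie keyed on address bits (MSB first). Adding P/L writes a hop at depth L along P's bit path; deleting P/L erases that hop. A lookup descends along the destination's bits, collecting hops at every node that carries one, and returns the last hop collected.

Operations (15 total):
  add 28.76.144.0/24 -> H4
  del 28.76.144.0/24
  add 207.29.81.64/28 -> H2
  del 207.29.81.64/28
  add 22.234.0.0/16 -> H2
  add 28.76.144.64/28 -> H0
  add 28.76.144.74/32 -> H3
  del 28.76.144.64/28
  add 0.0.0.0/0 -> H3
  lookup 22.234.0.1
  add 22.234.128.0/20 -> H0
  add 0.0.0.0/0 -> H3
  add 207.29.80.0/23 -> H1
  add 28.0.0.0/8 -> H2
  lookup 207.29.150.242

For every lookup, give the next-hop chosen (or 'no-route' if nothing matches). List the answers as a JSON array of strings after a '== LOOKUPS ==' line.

Trace:
  add 28.76.144.0/24 -> H4 at depth 24
  - 28.76.144.0/24 clear@24
  add 207.29.81.64/28 -> H2 at depth 28
  - 207.29.81.64/28 clear@28
  add 22.234.0.0/16 -> H2 at depth 16
  add 28.76.144.64/28 -> H0 at depth 28
  add 28.76.144.74/32 -> H3 at depth 32
  - 28.76.144.64/28 clear@28
  add 0.0.0.0/0 -> H3 at depth 0
  ? 22.234.0.1  path d0:H3→d1:-→d2:-→d3:-→d4:-→d5:-→d6:-→d7:-→d8:-→d9:-→d10:-→d11:-→d12:-→d13:-→d14:-→d15:-→d16:H2  best=H2
  add 22.234.128.0/20 -> H0 at depth 20
  add 0.0.0.0/0 -> H3 at depth 0
  add 207.29.80.0/23 -> H1 at depth 23
  add 28.0.0.0/8 -> H2 at depth 8
  ? 207.29.150.242  path d0:H3→d1:-→d2:-→d3:-→d4:-→d5:-→d6:-→d7:-→d8:-→d9:-→d10:-→d11:-→d12:-→d13:-→d14:-→d15:-→d16:-  best=H3

== LOOKUPS ==
["H2","H3"]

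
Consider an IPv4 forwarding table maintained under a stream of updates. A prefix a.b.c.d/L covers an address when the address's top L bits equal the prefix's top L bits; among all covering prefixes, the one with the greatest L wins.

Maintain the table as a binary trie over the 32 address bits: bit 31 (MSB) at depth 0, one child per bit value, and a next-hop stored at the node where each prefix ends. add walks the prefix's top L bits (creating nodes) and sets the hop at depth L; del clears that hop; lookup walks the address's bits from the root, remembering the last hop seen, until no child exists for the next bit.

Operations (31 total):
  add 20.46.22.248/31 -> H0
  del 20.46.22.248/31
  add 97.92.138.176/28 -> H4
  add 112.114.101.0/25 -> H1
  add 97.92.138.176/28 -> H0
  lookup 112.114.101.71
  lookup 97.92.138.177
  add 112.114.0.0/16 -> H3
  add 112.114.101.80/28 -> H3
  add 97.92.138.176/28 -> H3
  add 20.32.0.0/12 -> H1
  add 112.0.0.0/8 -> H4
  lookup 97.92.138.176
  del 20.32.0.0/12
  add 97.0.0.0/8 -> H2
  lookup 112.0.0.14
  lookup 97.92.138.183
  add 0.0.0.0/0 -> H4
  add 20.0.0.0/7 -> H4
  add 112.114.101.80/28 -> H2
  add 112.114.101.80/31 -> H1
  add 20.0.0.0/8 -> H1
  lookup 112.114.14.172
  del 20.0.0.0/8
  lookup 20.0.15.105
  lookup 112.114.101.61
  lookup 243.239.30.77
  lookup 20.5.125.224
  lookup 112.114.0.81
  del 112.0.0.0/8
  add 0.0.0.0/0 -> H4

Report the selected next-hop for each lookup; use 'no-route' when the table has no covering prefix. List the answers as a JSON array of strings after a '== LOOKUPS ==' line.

Trace:
  add 20.46.22.248/31 -> H0 at depth 31
  - 20.46.22.248/31 clear@31
  add 97.92.138.176/28 -> H4 at depth 28
  add 112.114.101.0/25 -> H1 at depth 25
  add 97.92.138.176/28 -> H0 at depth 28
  ? 112.114.101.71  path d0:-→d1:-→d2:-→d3:-→d4:-→d5:-→d6:-→d7:-→d8:-→d9:-→d10:-→d11:-→d12:-→d13:-→d14:-→d15:-→d16:-→d17:-→d18:-→d19:-→d20:-→d21:-→d22:-→d23:-→d24:-→d25:H1  best=H1
  ? 97.92.138.177  path d0:-→d1:-→d2:-→d3:-→d4:-→d5:-→d6:-→d7:-→d8:-→d9:-→d10:-→d11:-→d12:-→d13:-→d14:-→d15:-→d16:-→d17:-→d18:-→d19:-→d20:-→d21:-→d22:-→d23:-→d24:-→d25:-→d26:-→d27:-→d28:H0  best=H0
  add 112.114.0.0/16 -> H3 at depth 16
  add 112.114.101.80/28 -> H3 at depth 28
  add 97.92.138.176/28 -> H3 at depth 28
  add 20.32.0.0/12 -> H1 at depth 12
  add 112.0.0.0/8 -> H4 at depth 8
  ? 97.92.138.176  path d0:-→d1:-→d2:-→d3:-→d4:-→d5:-→d6:-→d7:-→d8:-→d9:-→d10:-→d11:-→d12:-→d13:-→d14:-→d15:-→d16:-→d17:-→d18:-→d19:-→d20:-→d21:-→d22:-→d23:-→d24:-→d25:-→d26:-→d27:-→d28:H3  best=H3
  - 20.32.0.0/12 clear@12
  add 97.0.0.0/8 -> H2 at depth 8
  ? 112.0.0.14  path d0:-→d1:-→d2:-→d3:-→d4:-→d5:-→d6:-→d7:-→d8:H4→d9:-  best=H4
  ? 97.92.138.183  path d0:-→d1:-→d2:-→d3:-→d4:-→d5:-→d6:-→d7:-→d8:H2→d9:-→d10:-→d11:-→d12:-→d13:-→d14:-→d15:-→d16:-→d17:-→d18:-→d19:-→d20:-→d21:-→d22:-→d23:-→d24:-→d25:-→d26:-→d27:-→d28:H3  best=H3
  add 0.0.0.0/0 -> H4 at depth 0
  add 20.0.0.0/7 -> H4 at depth 7
  add 112.114.101.80/28 -> H2 at depth 28
  add 112.114.101.80/31 -> H1 at depth 31
  add 20.0.0.0/8 -> H1 at depth 8
  ? 112.114.14.172  path d0:H4→d1:-→d2:-→d3:-→d4:-→d5:-→d6:-→d7:-→d8:H4→d9:-→d10:-→d11:-→d12:-→d13:-→d14:-→d15:-→d16:H3→d17:-  best=H3
  - 20.0.0.0/8 clear@8
  ? 20.0.15.105  path d0:H4→d1:-→d2:-→d3:-→d4:-→d5:-→d6:-→d7:H4→d8:-→d9:-→d10:-  best=H4
  ? 112.114.101.61  path d0:H4→d1:-→d2:-→d3:-→d4:-→d5:-→d6:-→d7:-→d8:H4→d9:-→d10:-→d11:-→d12:-→d13:-→d14:-→d15:-→d16:H3→d17:-→d18:-→d19:-→d20:-→d21:-→d22:-→d23:-→d24:-→d25:H1  best=H1
  ? 243.239.30.77  path d0:H4  best=H4
  ? 20.5.125.224  path d0:H4→d1:-→d2:-→d3:-→d4:-→d5:-→d6:-→d7:H4→d8:-→d9:-→d10:-  best=H4
  ? 112.114.0.81  path d0:H4→d1:-→d2:-→d3:-→d4:-→d5:-→d6:-→d7:-→d8:H4→d9:-→d10:-→d11:-→d12:-→d13:-→d14:-→d15:-→d16:H3→d17:-  best=H3
  - 112.0.0.0/8 clear@8
  add 0.0.0.0/0 -> H4 at depth 0

== LOOKUPS ==
["H1","H0","H3","H4","H3","H3","H4","H1","H4","H4","H3"]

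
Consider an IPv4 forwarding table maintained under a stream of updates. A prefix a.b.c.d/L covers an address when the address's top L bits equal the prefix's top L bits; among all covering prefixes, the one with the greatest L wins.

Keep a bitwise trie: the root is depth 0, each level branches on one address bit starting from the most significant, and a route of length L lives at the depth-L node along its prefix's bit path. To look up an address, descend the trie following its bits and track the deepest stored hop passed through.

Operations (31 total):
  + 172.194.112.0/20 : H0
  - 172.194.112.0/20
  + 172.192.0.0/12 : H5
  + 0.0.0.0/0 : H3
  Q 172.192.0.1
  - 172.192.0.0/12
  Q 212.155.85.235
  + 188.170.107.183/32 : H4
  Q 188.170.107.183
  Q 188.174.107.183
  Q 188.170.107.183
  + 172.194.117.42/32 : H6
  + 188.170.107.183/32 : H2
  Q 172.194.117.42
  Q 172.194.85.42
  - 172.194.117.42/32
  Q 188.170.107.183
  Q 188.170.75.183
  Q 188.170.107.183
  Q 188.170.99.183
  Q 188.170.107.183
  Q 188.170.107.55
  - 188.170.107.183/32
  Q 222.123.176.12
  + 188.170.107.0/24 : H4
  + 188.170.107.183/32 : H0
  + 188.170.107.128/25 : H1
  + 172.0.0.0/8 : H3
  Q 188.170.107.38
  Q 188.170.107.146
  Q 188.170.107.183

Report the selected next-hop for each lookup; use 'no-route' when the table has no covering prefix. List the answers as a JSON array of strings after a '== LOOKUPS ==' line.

Process each operation:
  + 172.194.112.0/20 (H0) depth=20
  del 172.194.112.0/20 (clear depth 20)
  + 172.192.0.0/12 (H5) depth=12
  + 0.0.0.0/0 (H3) depth=0
  lookup 172.192.0.1: bits 10101100110000 walk d0:H3→d1:-→d2:-→d3:-→d4:-→d5:-→d6:-→d7:-→d8:-→d9:-→d10:-→d11:-→d12:H5→d13:-→d14:- -> H5
  del 172.192.0.0/12 (clear depth 12)
  lookup 212.155.85.235: bits 1 walk d0:H3→d1:- -> H3
  + 188.170.107.183/32 (H4) depth=32
  lookup 188.170.107.183: bits 10111100101010100110101110110111 walk d0:H3→d1:-→d2:-→d3:-→d4:-→d5:-→d6:-→d7:-→d8:-→d9:-→d10:-→d11:-→d12:-→d13:-→d14:-→d15:-→d16:-→d17:-→d18:-→d19:-→d20:-→d21:-→d22:-→d23:-→d24:-→d25:-→d26:-→d27:-→d28:-→d29:-→d30:-→d31:-→d32:H4 -> H4
  lookup 188.174.107.183: bits 1011110010101 walk d0:H3→d1:-→d2:-→d3:-→d4:-→d5:-→d6:-→d7:-→d8:-→d9:-→d10:-→d11:-→d12:-→d13:- -> H3
  lookup 188.170.107.183: bits 10111100101010100110101110110111 walk d0:H3→d1:-→d2:-→d3:-→d4:-→d5:-→d6:-→d7:-→d8:-→d9:-→d10:-→d11:-→d12:-→d13:-→d14:-→d15:-→d16:-→d17:-→d18:-→d19:-→d20:-→d21:-→d22:-→d23:-→d24:-→d25:-→d26:-→d27:-→d28:-→d29:-→d30:-→d31:-→d32:H4 -> H4
  + 172.194.117.42/32 (H6) depth=32
  + 188.170.107.183/32 (H2) depth=32
  lookup 172.194.117.42: bits 10101100110000100111010100101010 walk d0:H3→d1:-→d2:-→d3:-→d4:-→d5:-→d6:-→d7:-→d8:-→d9:-→d10:-→d11:-→d12:-→d13:-→d14:-→d15:-→d16:-→d17:-→d18:-→d19:-→d20:-→d21:-→d22:-→d23:-→d24:-→d25:-→d26:-→d27:-→d28:-→d29:-→d30:-→d31:-→d32:H6 -> H6
  lookup 172.194.85.42: bits 101011001100001001 walk d0:H3→d1:-→d2:-→d3:-→d4:-→d5:-→d6:-→d7:-→d8:-→d9:-→d10:-→d11:-→d12:-→d13:-→d14:-→d15:-→d16:-→d17:-→d18:- -> H3
  del 172.194.117.42/32 (clear depth 32)
  lookup 188.170.107.183: bits 10111100101010100110101110110111 walk d0:H3→d1:-→d2:-→d3:-→d4:-→d5:-→d6:-→d7:-→d8:-→d9:-→d10:-→d11:-→d12:-→d13:-→d14:-→d15:-→d16:-→d17:-→d18:-→d19:-→d20:-→d21:-→d22:-→d23:-→d24:-→d25:-→d26:-→d27:-→d28:-→d29:-→d30:-→d31:-→d32:H2 -> H2
  lookup 188.170.75.183: bits 101111001010101001 walk d0:H3→d1:-→d2:-→d3:-→d4:-→d5:-→d6:-→d7:-→d8:-→d9:-→d10:-→d11:-→d12:-→d13:-→d14:-→d15:-→d16:-→d17:-→d18:- -> H3
  lookup 188.170.107.183: bits 10111100101010100110101110110111 walk d0:H3→d1:-→d2:-→d3:-→d4:-→d5:-→d6:-→d7:-→d8:-→d9:-→d10:-→d11:-→d12:-→d13:-→d14:-→d15:-→d16:-→d17:-→d18:-→d19:-→d20:-→d21:-→d22:-→d23:-→d24:-→d25:-→d26:-→d27:-→d28:-→d29:-→d30:-→d31:-→d32:H2 -> H2
  lookup 188.170.99.183: bits 10111100101010100110 walk d0:H3→d1:-→d2:-→d3:-→d4:-→d5:-→d6:-→d7:-→d8:-→d9:-→d10:-→d11:-→d12:-→d13:-→d14:-→d15:-→d16:-→d17:-→d18:-→d19:-→d20:- -> H3
  lookup 188.170.107.183: bits 10111100101010100110101110110111 walk d0:H3→d1:-→d2:-→d3:-→d4:-→d5:-→d6:-→d7:-→d8:-→d9:-→d10:-→d11:-→d12:-→d13:-→d14:-→d15:-→d16:-→d17:-→d18:-→d19:-→d20:-→d21:-→d22:-→d23:-→d24:-→d25:-→d26:-→d27:-→d28:-→d29:-→d30:-→d31:-→d32:H2 -> H2
  lookup 188.170.107.55: bits 101111001010101001101011 walk d0:H3→d1:-→d2:-→d3:-→d4:-→d5:-→d6:-→d7:-→d8:-→d9:-→d10:-→d11:-→d12:-→d13:-→d14:-→d15:-→d16:-→d17:-→d18:-→d19:-→d20:-→d21:-→d22:-→d23:-→d24:- -> H3
  del 188.170.107.183/32 (clear depth 32)
  lookup 222.123.176.12: bits 1 walk d0:H3→d1:- -> H3
  + 188.170.107.0/24 (H4) depth=24
  + 188.170.107.183/32 (H0) depth=32
  + 188.170.107.128/25 (H1) depth=25
  + 172.0.0.0/8 (H3) depth=8
  lookup 188.170.107.38: bits 101111001010101001101011 walk d0:H3→d1:-→d2:-→d3:-→d4:-→d5:-→d6:-→d7:-→d8:-→d9:-→d10:-→d11:-→d12:-→d13:-→d14:-→d15:-→d16:-→d17:-→d18:-→d19:-→d20:-→d21:-→d22:-→d23:-→d24:H4 -> H4
  lookup 188.170.107.146: bits 10111100101010100110101110 walk d0:H3→d1:-→d2:-→d3:-→d4:-→d5:-→d6:-→d7:-→d8:-→d9:-→d10:-→d11:-→d12:-→d13:-→d14:-→d15:-→d16:-→d17:-→d18:-→d19:-→d20:-→d21:-→d22:-→d23:-→d24:H4→d25:H1→d26:- -> H1
  lookup 188.170.107.183: bits 10111100101010100110101110110111 walk d0:H3→d1:-→d2:-→d3:-→d4:-→d5:-→d6:-→d7:-→d8:-→d9:-→d10:-→d11:-→d12:-→d13:-→d14:-→d15:-→d16:-→d17:-→d18:-→d19:-→d20:-→d21:-→d22:-→d23:-→d24:H4→d25:H1→d26:-→d27:-→d28:-→d29:-→d30:-→d31:-→d32:H0 -> H0

== LOOKUPS ==
["H5","H3","H4","H3","H4","H6","H3","H2","H3","H2","H3","H2","H3","H3","H4","H1","H0"]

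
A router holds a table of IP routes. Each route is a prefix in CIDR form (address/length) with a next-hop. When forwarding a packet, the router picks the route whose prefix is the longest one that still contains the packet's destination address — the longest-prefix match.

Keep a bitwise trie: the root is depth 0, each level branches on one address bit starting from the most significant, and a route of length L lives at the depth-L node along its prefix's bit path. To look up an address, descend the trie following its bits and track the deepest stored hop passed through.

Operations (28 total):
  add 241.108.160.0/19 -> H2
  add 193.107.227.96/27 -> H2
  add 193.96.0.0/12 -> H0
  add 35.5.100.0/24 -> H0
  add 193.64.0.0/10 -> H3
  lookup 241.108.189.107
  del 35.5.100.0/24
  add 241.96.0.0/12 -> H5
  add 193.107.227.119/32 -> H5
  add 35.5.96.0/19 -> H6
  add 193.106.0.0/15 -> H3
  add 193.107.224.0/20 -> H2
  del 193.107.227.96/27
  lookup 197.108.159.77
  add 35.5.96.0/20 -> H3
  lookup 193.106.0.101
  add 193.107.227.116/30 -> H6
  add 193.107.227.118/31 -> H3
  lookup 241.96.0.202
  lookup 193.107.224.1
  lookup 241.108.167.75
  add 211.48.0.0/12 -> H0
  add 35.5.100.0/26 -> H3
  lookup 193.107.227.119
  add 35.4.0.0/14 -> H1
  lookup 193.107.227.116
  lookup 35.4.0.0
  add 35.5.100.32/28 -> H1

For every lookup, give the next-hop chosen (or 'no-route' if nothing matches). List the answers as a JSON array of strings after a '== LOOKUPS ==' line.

Trace:
  + 241.108.160.0/19 (H2) depth=19
  + 193.107.227.96/27 (H2) depth=27
  + 193.96.0.0/12 (H0) depth=12
  + 35.5.100.0/24 (H0) depth=24
  + 193.64.0.0/10 (H3) depth=10
  lookup 241.108.189.107: bits 1111000101101100101 walk d0:-→d1:-→d2:-→d3:-→d4:-→d5:-→d6:-→d7:-→d8:-→d9:-→d10:-→d11:-→d12:-→d13:-→d14:-→d15:-→d16:-→d17:-→d18:-→d19:H2 -> H2
  del 35.5.100.0/24 (clear depth 24)
  + 241.96.0.0/12 (H5) depth=12
  + 193.107.227.119/32 (H5) depth=32
  + 35.5.96.0/19 (H6) depth=19
  + 193.106.0.0/15 (H3) depth=15
  + 193.107.224.0/20 (H2) depth=20
  del 193.107.227.96/27 (clear depth 27)
  lookup 197.108.159.77: bits 11000 walk d0:-→d1:-→d2:-→d3:-→d4:-→d5:- -> no-route
  + 35.5.96.0/20 (H3) depth=20
  lookup 193.106.0.101: bits 110000010110101 walk d0:-→d1:-→d2:-→d3:-→d4:-→d5:-→d6:-→d7:-→d8:-→d9:-→d10:H3→d11:-→d12:H0→d13:-→d14:-→d15:H3 -> H3
  + 193.107.227.116/30 (H6) depth=30
  + 193.107.227.118/31 (H3) depth=31
  lookup 241.96.0.202: bits 111100010110 walk d0:-→d1:-→d2:-→d3:-→d4:-→d5:-→d6:-→d7:-→d8:-→d9:-→d10:-→d11:-→d12:H5 -> H5
  lookup 193.107.224.1: bits 1100000101101011111000 walk d0:-→d1:-→d2:-→d3:-→d4:-→d5:-→d6:-→d7:-→d8:-→d9:-→d10:H3→d11:-→d12:H0→d13:-→d14:-→d15:H3→d16:-→d17:-→d18:-→d19:-→d20:H2→d21:-→d22:- -> H2
  lookup 241.108.167.75: bits 1111000101101100101 walk d0:-→d1:-→d2:-→d3:-→d4:-→d5:-→d6:-→d7:-→d8:-→d9:-→d10:-→d11:-→d12:H5→d13:-→d14:-→d15:-→d16:-→d17:-→d18:-→d19:H2 -> H2
  + 211.48.0.0/12 (H0) depth=12
  + 35.5.100.0/26 (H3) depth=26
  lookup 193.107.227.119: bits 11000001011010111110001101110111 walk d0:-→d1:-→d2:-→d3:-→d4:-→d5:-→d6:-→d7:-→d8:-→d9:-→d10:H3→d11:-→d12:H0→d13:-→d14:-→d15:H3→d16:-→d17:-→d18:-→d19:-→d20:H2→d21:-→d22:-→d23:-→d24:-→d25:-→d26:-→d27:-→d28:-→d29:-→d30:H6→d31:H3→d32:H5 -> H5
  + 35.4.0.0/14 (H1) depth=14
  lookup 193.107.227.116: bits 110000010110101111100011011101 walk d0:-→d1:-→d2:-→d3:-→d4:-→d5:-→d6:-→d7:-→d8:-→d9:-→d10:H3→d11:-→d12:H0→d13:-→d14:-→d15:H3→d16:-→d17:-→d18:-→d19:-→d20:H2→d21:-→d22:-→d23:-→d24:-→d25:-→d26:-→d27:-→d28:-→d29:-→d30:H6 -> H6
  lookup 35.4.0.0: bits 001000110000010 walk d0:-→d1:-→d2:-→d3:-→d4:-→d5:-→d6:-→d7:-→d8:-→d9:-→d10:-→d11:-→d12:-→d13:-→d14:H1→d15:- -> H1
  + 35.5.100.32/28 (H1) depth=28

== LOOKUPS ==
["H2","no-route","H3","H5","H2","H2","H5","H6","H1"]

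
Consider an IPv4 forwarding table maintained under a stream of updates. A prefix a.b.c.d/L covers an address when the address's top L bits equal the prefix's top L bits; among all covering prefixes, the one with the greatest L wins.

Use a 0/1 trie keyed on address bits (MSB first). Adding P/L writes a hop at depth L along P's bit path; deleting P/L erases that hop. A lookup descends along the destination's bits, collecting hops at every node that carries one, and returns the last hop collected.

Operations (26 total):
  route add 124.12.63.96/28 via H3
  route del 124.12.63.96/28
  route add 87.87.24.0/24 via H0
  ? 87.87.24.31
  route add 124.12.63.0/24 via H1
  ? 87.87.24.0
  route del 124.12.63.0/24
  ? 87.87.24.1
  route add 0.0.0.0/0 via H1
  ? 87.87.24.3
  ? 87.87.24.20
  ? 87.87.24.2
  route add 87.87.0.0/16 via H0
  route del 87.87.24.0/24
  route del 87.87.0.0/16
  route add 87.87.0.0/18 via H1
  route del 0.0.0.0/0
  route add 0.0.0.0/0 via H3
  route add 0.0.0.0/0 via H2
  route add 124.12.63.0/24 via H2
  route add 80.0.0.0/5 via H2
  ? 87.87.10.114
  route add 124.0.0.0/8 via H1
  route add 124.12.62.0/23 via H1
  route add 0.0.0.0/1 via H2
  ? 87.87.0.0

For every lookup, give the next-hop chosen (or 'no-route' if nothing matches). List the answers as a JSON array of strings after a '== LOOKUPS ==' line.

Process each operation:
  + 124.12.63.96/28 (H3) depth=28
  - 124.12.63.96/28 clear@28
  + 87.87.24.0/24 (H0) depth=24
  ? 87.87.24.31  path d0:-→d1:-→d2:-→d3:-→d4:-→d5:-→d6:-→d7:-→d8:-→d9:-→d10:-→d11:-→d12:-→d13:-→d14:-→d15:-→d16:-→d17:-→d18:-→d19:-→d20:-→d21:-→d22:-→d23:-→d24:H0  best=H0
  + 124.12.63.0/24 (H1) depth=24
  ? 87.87.24.0  path d0:-→d1:-→d2:-→d3:-→d4:-→d5:-→d6:-→d7:-→d8:-→d9:-→d10:-→d11:-→d12:-→d13:-→d14:-→d15:-→d16:-→d17:-→d18:-→d19:-→d20:-→d21:-→d22:-→d23:-→d24:H0  best=H0
  - 124.12.63.0/24 clear@24
  ? 87.87.24.1  path d0:-→d1:-→d2:-→d3:-→d4:-→d5:-→d6:-→d7:-→d8:-→d9:-→d10:-→d11:-→d12:-→d13:-→d14:-→d15:-→d16:-→d17:-→d18:-→d19:-→d20:-→d21:-→d22:-→d23:-→d24:H0  best=H0
  + 0.0.0.0/0 (H1) depth=0
  ? 87.87.24.3  path d0:H1→d1:-→d2:-→d3:-→d4:-→d5:-→d6:-→d7:-→d8:-→d9:-→d10:-→d11:-→d12:-→d13:-→d14:-→d15:-→d16:-→d17:-→d18:-→d19:-→d20:-→d21:-→d22:-→d23:-→d24:H0  best=H0
  ? 87.87.24.20  path d0:H1→d1:-→d2:-→d3:-→d4:-→d5:-→d6:-→d7:-→d8:-→d9:-→d10:-→d11:-→d12:-→d13:-→d14:-→d15:-→d16:-→d17:-→d18:-→d19:-→d20:-→d21:-→d22:-→d23:-→d24:H0  best=H0
  ? 87.87.24.2  path d0:H1→d1:-→d2:-→d3:-→d4:-→d5:-→d6:-→d7:-→d8:-→d9:-→d10:-→d11:-→d12:-→d13:-→d14:-→d15:-→d16:-→d17:-→d18:-→d19:-→d20:-→d21:-→d22:-→d23:-→d24:H0  best=H0
  + 87.87.0.0/16 (H0) depth=16
  - 87.87.24.0/24 clear@24
  - 87.87.0.0/16 clear@16
  + 87.87.0.0/18 (H1) depth=18
  - 0.0.0.0/0 clear@0
  + 0.0.0.0/0 (H3) depth=0
  + 0.0.0.0/0 (H2) depth=0
  + 124.12.63.0/24 (H2) depth=24
  + 80.0.0.0/5 (H2) depth=5
  ? 87.87.10.114  path d0:H2→d1:-→d2:-→d3:-→d4:-→d5:H2→d6:-→d7:-→d8:-→d9:-→d10:-→d11:-→d12:-→d13:-→d14:-→d15:-→d16:-→d17:-→d18:H1→d19:-  best=H1
  + 124.0.0.0/8 (H1) depth=8
  + 124.12.62.0/23 (H1) depth=23
  + 0.0.0.0/1 (H2) depth=1
  ? 87.87.0.0  path d0:H2→d1:H2→d2:-→d3:-→d4:-→d5:H2→d6:-→d7:-→d8:-→d9:-→d10:-→d11:-→d12:-→d13:-→d14:-→d15:-→d16:-→d17:-→d18:H1→d19:-  best=H1

== LOOKUPS ==
["H0","H0","H0","H0","H0","H0","H1","H1"]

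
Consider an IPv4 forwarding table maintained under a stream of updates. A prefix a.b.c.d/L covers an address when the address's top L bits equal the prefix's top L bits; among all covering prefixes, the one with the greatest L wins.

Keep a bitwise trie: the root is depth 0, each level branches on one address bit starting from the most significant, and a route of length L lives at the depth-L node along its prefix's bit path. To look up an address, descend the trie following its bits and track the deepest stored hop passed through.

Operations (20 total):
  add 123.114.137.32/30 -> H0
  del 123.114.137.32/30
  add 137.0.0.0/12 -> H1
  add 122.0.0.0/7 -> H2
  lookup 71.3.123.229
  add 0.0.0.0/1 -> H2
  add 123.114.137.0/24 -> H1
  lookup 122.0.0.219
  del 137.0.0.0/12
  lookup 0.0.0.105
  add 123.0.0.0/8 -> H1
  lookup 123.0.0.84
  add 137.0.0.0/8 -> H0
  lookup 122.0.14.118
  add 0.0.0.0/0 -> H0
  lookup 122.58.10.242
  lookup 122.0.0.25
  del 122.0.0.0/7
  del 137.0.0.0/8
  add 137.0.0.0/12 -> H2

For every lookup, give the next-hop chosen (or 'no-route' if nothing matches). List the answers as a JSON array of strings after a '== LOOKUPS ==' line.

Trace:
  + 123.114.137.32/30 (H0) depth=30
  del 123.114.137.32/30 (clear depth 30)
  + 137.0.0.0/12 (H1) depth=12
  + 122.0.0.0/7 (H2) depth=7
  Q 71.3.123.229: descend 01 ; hops seen [∅] ; pick no-route
  + 0.0.0.0/1 (H2) depth=1
  + 123.114.137.0/24 (H1) depth=24
  Q 122.0.0.219: descend 0111101 ; hops seen [H2,H2] ; pick H2
  del 137.0.0.0/12 (clear depth 12)
  Q 0.0.0.105: descend 0 ; hops seen [H2] ; pick H2
  + 123.0.0.0/8 (H1) depth=8
  Q 123.0.0.84: descend 011110110 ; hops seen [H2,H2,H1] ; pick H1
  + 137.0.0.0/8 (H0) depth=8
  Q 122.0.14.118: descend 0111101 ; hops seen [H2,H2] ; pick H2
  + 0.0.0.0/0 (H0) depth=0
  Q 122.58.10.242: descend 0111101 ; hops seen [H0,H2,H2] ; pick H2
  Q 122.0.0.25: descend 0111101 ; hops seen [H0,H2,H2] ; pick H2
  del 122.0.0.0/7 (clear depth 7)
  del 137.0.0.0/8 (clear depth 8)
  + 137.0.0.0/12 (H2) depth=12

== LOOKUPS ==
["no-route","H2","H2","H1","H2","H2","H2"]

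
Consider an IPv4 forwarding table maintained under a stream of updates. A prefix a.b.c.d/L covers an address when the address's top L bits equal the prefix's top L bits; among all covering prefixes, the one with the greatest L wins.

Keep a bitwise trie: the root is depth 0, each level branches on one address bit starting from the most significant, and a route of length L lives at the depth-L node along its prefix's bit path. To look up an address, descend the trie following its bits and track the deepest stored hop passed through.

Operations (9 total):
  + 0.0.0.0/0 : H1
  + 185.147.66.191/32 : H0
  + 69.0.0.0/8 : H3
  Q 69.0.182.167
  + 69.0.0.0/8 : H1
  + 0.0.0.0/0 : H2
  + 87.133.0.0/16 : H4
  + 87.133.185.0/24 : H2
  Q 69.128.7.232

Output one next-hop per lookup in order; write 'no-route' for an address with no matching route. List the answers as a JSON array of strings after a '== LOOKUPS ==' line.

Process each operation:
  add 0.0.0.0/0 -> H1 at depth 0
  add 185.147.66.191/32 -> H0 at depth 32
  add 69.0.0.0/8 -> H3 at depth 8
  ? 69.0.182.167  path d0:H1→d1:-→d2:-→d3:-→d4:-→d5:-→d6:-→d7:-→d8:H3  best=H3
  add 69.0.0.0/8 -> H1 at depth 8
  add 0.0.0.0/0 -> H2 at depth 0
  add 87.133.0.0/16 -> H4 at depth 16
  add 87.133.185.0/24 -> H2 at depth 24
  ? 69.128.7.232  path d0:H2→d1:-→d2:-→d3:-→d4:-→d5:-→d6:-→d7:-→d8:H1  best=H1

== LOOKUPS ==
["H3","H1"]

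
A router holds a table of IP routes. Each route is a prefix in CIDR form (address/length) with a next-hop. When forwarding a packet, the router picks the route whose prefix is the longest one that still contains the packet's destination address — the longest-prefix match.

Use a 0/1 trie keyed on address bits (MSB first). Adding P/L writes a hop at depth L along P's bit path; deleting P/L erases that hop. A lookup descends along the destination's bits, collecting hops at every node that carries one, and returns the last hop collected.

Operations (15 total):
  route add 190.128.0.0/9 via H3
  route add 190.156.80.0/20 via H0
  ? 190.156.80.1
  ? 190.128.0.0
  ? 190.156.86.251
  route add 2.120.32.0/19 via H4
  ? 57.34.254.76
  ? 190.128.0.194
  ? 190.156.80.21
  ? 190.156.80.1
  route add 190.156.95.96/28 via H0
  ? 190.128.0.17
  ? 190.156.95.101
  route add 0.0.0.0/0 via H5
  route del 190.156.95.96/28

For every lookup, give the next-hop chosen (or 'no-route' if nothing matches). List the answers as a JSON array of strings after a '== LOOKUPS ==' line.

Process each operation:
  add 190.128.0.0/9 -> H3 at depth 9
  add 190.156.80.0/20 -> H0 at depth 20
  lookup 190.156.80.1: bits 10111110100111000101 walk d0:-→d1:-→d2:-→d3:-→d4:-→d5:-→d6:-→d7:-→d8:-→d9:H3→d10:-→d11:-→d12:-→d13:-→d14:-→d15:-→d16:-→d17:-→d18:-→d19:-→d20:H0 -> H0
  lookup 190.128.0.0: bits 10111110100 walk d0:-→d1:-→d2:-→d3:-→d4:-→d5:-→d6:-→d7:-→d8:-→d9:H3→d10:-→d11:- -> H3
  lookup 190.156.86.251: bits 10111110100111000101 walk d0:-→d1:-→d2:-→d3:-→d4:-→d5:-→d6:-→d7:-→d8:-→d9:H3→d10:-→d11:-→d12:-→d13:-→d14:-→d15:-→d16:-→d17:-→d18:-→d19:-→d20:H0 -> H0
  add 2.120.32.0/19 -> H4 at depth 19
  lookup 57.34.254.76: bits 00 walk d0:-→d1:-→d2:- -> no-route
  lookup 190.128.0.194: bits 10111110100 walk d0:-→d1:-→d2:-→d3:-→d4:-→d5:-→d6:-→d7:-→d8:-→d9:H3→d10:-→d11:- -> H3
  lookup 190.156.80.21: bits 10111110100111000101 walk d0:-→d1:-→d2:-→d3:-→d4:-→d5:-→d6:-→d7:-→d8:-→d9:H3→d10:-→d11:-→d12:-→d13:-→d14:-→d15:-→d16:-→d17:-→d18:-→d19:-→d20:H0 -> H0
  lookup 190.156.80.1: bits 10111110100111000101 walk d0:-→d1:-→d2:-→d3:-→d4:-→d5:-→d6:-→d7:-→d8:-→d9:H3→d10:-→d11:-→d12:-→d13:-→d14:-→d15:-→d16:-→d17:-→d18:-→d19:-→d20:H0 -> H0
  add 190.156.95.96/28 -> H0 at depth 28
  lookup 190.128.0.17: bits 10111110100 walk d0:-→d1:-→d2:-→d3:-→d4:-→d5:-→d6:-→d7:-→d8:-→d9:H3→d10:-→d11:- -> H3
  lookup 190.156.95.101: bits 1011111010011100010111110110 walk d0:-→d1:-→d2:-→d3:-→d4:-→d5:-→d6:-→d7:-→d8:-→d9:H3→d10:-→d11:-→d12:-→d13:-→d14:-→d15:-→d16:-→d17:-→d18:-→d19:-→d20:H0→d21:-→d22:-→d23:-→d24:-→d25:-→d26:-→d27:-→d28:H0 -> H0
  add 0.0.0.0/0 -> H5 at depth 0
  del 190.156.95.96/28 (clear depth 28)

== LOOKUPS ==
["H0","H3","H0","no-route","H3","H0","H0","H3","H0"]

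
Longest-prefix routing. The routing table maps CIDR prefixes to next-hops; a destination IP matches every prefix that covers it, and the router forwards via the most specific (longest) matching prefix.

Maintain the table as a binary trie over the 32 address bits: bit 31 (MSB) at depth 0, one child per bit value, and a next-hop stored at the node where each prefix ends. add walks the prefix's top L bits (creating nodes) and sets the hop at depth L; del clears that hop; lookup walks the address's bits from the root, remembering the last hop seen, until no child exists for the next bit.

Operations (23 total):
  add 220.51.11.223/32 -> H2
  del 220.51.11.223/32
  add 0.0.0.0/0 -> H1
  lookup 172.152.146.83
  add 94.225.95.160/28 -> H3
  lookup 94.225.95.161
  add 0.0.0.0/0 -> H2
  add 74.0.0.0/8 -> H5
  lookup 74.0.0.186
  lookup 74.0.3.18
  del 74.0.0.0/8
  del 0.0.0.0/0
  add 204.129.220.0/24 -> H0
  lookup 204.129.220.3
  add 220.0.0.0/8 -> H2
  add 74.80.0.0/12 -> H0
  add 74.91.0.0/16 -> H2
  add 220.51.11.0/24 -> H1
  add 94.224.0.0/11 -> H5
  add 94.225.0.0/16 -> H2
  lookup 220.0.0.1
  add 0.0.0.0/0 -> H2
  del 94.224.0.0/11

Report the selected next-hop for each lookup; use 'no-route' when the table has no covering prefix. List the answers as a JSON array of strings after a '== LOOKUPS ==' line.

Apply in order:
  add 220.51.11.223/32 -> H2 at depth 32
  del 220.51.11.223/32 (clear depth 32)
  add 0.0.0.0/0 -> H1 at depth 0
  Q 172.152.146.83: descend 1 ; hops seen [H1] ; pick H1
  add 94.225.95.160/28 -> H3 at depth 28
  Q 94.225.95.161: descend 0101111011100001010111111010 ; hops seen [H1,H3] ; pick H3
  add 0.0.0.0/0 -> H2 at depth 0
  add 74.0.0.0/8 -> H5 at depth 8
  Q 74.0.0.186: descend 01001010 ; hops seen [H2,H5] ; pick H5
  Q 74.0.3.18: descend 01001010 ; hops seen [H2,H5] ; pick H5
  del 74.0.0.0/8 (clear depth 8)
  del 0.0.0.0/0 (clear depth 0)
  add 204.129.220.0/24 -> H0 at depth 24
  Q 204.129.220.3: descend 110011001000000111011100 ; hops seen [H0] ; pick H0
  add 220.0.0.0/8 -> H2 at depth 8
  add 74.80.0.0/12 -> H0 at depth 12
  add 74.91.0.0/16 -> H2 at depth 16
  add 220.51.11.0/24 -> H1 at depth 24
  add 94.224.0.0/11 -> H5 at depth 11
  add 94.225.0.0/16 -> H2 at depth 16
  Q 220.0.0.1: descend 1101110000 ; hops seen [H2] ; pick H2
  add 0.0.0.0/0 -> H2 at depth 0
  del 94.224.0.0/11 (clear depth 11)

== LOOKUPS ==
["H1","H3","H5","H5","H0","H2"]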